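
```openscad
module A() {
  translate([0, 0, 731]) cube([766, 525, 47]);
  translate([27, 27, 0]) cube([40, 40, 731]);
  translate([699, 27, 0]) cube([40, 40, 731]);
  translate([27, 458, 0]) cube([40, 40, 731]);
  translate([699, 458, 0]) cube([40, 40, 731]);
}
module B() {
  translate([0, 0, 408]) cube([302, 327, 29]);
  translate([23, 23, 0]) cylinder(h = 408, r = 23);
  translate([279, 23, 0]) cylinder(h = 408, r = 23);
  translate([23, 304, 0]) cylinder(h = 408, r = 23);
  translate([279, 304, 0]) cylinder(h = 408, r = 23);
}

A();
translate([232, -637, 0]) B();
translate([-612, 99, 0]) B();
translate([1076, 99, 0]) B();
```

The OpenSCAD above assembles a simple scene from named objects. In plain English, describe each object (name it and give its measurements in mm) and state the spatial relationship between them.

A is a table with a 766×525 mm rectangular top, 47 mm thick, top surface at z = 778 mm, supported by four 40×40 mm square legs, each inset 27 mm from the nearest pair of top edges, running from the floor.

B is a simple wooden stool: a rectangular seat 302 mm (x) by 327 mm (y), 29 mm thick, top face at z = 437 mm, on four round legs, each 46 mm in diameter. The legs rest on z = 0, each leg's axis is inset half a diameter from the nearest pair of seat edges (so the leg's bounding box is flush with the corner).

Three stools sit around the table at the −y, −x, +x sides.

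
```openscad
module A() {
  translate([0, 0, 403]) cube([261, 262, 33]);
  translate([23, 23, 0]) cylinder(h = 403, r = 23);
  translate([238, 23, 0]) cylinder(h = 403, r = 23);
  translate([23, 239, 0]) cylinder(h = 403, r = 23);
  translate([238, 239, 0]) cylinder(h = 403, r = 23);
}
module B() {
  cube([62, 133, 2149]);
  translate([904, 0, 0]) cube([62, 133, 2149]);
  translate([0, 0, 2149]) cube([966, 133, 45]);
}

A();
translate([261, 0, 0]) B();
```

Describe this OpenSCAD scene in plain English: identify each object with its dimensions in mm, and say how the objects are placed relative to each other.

A is a simple wooden stool: a rectangular seat 261 mm (x) by 262 mm (y), 33 mm thick, top face at z = 436 mm, on four round legs, each 46 mm in diameter. The legs rest on z = 0, each leg's axis is inset half a diameter from the nearest pair of seat edges (so the leg's bounding box is flush with the corner).

B is a rectangular door frame: two vertical jambs of 62×133 mm section, 2149 mm tall, with a clear opening 842 mm wide between their inner faces. A header 45 mm tall and 133 mm deep lies on top of the jambs and spans the full outside width.

The door frame is against the stool's +x side, with their −y faces flush.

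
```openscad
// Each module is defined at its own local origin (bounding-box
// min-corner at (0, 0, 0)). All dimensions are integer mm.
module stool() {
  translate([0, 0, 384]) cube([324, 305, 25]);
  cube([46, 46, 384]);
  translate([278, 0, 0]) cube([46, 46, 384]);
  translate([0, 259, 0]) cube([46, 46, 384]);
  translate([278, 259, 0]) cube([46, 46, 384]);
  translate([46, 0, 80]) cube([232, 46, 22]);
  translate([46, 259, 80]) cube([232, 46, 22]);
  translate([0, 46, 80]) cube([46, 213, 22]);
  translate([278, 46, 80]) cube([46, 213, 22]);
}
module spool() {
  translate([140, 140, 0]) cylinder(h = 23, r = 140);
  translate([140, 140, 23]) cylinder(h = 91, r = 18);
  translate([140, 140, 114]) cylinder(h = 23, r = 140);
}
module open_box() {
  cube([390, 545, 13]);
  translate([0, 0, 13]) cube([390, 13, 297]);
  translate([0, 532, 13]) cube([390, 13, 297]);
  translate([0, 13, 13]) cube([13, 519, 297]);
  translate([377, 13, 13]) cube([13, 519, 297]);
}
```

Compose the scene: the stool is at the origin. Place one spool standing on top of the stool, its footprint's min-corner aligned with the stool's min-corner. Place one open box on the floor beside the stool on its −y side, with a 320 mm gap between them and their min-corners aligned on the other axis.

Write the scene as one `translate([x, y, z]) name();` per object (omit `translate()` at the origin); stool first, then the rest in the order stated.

stool();
translate([0, 0, 409]) spool();
translate([0, -865, 0]) open_box();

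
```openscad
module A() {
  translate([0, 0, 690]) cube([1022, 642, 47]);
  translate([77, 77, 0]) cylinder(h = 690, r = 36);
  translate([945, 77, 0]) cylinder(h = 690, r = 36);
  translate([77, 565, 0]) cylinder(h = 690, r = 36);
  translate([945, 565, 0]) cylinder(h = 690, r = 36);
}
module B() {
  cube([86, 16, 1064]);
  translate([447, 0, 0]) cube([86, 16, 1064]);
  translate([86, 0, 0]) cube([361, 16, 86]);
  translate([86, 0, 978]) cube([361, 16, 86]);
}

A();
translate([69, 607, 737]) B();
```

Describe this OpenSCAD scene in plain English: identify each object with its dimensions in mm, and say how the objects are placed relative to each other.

A is a rectangular dining table. The top is 1022×642×47 mm with its upper surface at z = 737 mm. It stands on four round legs of 72 mm diameter, each leg's bounding box inset 41 mm from the nearest pair of top edges, running from the floor to the underside of the top.

B is a rectangular picture frame lying in the x–z plane (depth along y). The opening is 361 mm wide (x) by 892 mm tall (z), surrounded by a border 86 mm wide on all four sides. The frame is 16 mm deep and is made of two full-height vertical stiles with two horizontal rails fitted between them.

The picture frame is on top of the table.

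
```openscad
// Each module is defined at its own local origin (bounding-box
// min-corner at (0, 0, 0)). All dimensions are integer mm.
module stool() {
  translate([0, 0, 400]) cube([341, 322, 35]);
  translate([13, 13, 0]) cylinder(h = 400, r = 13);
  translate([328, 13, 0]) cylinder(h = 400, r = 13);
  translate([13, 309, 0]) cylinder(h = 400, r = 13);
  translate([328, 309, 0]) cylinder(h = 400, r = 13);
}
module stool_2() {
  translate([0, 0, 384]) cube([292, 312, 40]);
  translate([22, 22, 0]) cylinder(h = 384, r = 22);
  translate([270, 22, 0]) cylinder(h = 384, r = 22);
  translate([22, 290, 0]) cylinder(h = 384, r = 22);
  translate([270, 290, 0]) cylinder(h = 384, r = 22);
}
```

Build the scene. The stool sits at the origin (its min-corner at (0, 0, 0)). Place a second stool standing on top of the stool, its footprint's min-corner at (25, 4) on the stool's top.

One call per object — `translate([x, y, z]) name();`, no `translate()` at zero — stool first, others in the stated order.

stool();
translate([25, 4, 435]) stool_2();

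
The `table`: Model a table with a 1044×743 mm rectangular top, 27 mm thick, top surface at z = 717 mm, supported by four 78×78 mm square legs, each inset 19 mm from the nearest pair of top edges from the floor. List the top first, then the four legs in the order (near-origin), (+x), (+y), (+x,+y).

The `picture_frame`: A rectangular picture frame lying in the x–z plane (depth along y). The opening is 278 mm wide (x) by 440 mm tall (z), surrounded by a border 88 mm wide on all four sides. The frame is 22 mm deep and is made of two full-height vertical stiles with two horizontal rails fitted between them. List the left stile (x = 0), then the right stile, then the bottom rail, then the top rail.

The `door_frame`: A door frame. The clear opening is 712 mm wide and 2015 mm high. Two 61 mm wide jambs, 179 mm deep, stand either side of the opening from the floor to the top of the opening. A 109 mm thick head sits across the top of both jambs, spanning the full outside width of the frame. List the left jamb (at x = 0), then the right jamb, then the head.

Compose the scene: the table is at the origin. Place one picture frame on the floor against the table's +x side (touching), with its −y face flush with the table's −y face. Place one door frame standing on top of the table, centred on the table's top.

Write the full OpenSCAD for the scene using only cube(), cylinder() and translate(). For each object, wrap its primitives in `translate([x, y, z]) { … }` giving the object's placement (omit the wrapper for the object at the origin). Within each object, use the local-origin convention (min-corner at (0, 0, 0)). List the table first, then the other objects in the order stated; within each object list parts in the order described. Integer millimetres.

translate([0, 0, 690]) cube([1044, 743, 27]);
translate([19, 19, 0]) cube([78, 78, 690]);
translate([947, 19, 0]) cube([78, 78, 690]);
translate([19, 646, 0]) cube([78, 78, 690]);
translate([947, 646, 0]) cube([78, 78, 690]);
translate([1044, 0, 0]) {
  cube([88, 22, 616]);
  translate([366, 0, 0]) cube([88, 22, 616]);
  translate([88, 0, 0]) cube([278, 22, 88]);
  translate([88, 0, 528]) cube([278, 22, 88]);
}
translate([105, 282, 717]) {
  cube([61, 179, 2015]);
  translate([773, 0, 0]) cube([61, 179, 2015]);
  translate([0, 0, 2015]) cube([834, 179, 109]);
}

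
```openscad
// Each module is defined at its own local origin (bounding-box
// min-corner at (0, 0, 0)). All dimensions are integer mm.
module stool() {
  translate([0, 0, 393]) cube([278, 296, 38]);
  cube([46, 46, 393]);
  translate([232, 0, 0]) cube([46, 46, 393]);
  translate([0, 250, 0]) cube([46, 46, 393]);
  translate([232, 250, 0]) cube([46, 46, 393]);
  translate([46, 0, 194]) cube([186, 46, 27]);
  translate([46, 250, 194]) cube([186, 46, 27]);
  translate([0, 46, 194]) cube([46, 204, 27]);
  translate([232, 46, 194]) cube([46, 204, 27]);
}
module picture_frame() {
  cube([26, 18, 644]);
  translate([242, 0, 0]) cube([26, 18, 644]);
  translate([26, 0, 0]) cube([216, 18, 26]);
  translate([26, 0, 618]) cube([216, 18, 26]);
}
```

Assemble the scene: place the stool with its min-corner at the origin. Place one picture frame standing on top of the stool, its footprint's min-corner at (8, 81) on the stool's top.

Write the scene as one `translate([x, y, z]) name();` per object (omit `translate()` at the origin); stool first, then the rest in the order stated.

stool();
translate([8, 81, 431]) picture_frame();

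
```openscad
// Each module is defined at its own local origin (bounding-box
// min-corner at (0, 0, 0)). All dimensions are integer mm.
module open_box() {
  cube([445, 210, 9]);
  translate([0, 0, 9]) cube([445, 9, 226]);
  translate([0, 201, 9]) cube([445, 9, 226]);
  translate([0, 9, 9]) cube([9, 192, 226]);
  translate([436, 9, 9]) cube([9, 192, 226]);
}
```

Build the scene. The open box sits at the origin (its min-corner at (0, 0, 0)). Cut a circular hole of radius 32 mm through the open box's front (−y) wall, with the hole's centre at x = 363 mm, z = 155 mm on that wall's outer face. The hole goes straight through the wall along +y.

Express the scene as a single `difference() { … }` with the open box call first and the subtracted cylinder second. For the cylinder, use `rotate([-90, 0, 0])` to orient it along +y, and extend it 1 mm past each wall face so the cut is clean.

difference() {
  open_box();
  translate([363, -1, 155]) rotate([-90, 0, 0]) cylinder(h = 11, r = 32);
}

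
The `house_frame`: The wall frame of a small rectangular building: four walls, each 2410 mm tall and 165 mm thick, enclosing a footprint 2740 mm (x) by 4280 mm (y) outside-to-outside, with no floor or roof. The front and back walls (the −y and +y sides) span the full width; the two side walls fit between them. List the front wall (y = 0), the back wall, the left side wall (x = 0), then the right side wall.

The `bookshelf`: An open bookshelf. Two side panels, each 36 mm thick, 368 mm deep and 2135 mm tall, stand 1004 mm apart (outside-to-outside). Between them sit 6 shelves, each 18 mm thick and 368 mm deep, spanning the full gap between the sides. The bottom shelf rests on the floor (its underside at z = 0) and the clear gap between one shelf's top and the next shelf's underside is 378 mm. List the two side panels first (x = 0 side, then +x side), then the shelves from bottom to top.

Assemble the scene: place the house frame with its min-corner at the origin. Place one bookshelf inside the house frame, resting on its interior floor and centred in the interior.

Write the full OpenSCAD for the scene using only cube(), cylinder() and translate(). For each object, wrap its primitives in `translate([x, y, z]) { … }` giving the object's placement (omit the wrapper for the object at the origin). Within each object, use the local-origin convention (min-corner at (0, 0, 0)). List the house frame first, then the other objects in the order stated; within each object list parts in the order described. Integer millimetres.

cube([2740, 165, 2410]);
translate([0, 4115, 0]) cube([2740, 165, 2410]);
translate([0, 165, 0]) cube([165, 3950, 2410]);
translate([2575, 165, 0]) cube([165, 3950, 2410]);
translate([868, 1956, 0]) {
  cube([36, 368, 2135]);
  translate([968, 0, 0]) cube([36, 368, 2135]);
  translate([36, 0, 0]) cube([932, 368, 18]);
  translate([36, 0, 396]) cube([932, 368, 18]);
  translate([36, 0, 792]) cube([932, 368, 18]);
  translate([36, 0, 1188]) cube([932, 368, 18]);
  translate([36, 0, 1584]) cube([932, 368, 18]);
  translate([36, 0, 1980]) cube([932, 368, 18]);
}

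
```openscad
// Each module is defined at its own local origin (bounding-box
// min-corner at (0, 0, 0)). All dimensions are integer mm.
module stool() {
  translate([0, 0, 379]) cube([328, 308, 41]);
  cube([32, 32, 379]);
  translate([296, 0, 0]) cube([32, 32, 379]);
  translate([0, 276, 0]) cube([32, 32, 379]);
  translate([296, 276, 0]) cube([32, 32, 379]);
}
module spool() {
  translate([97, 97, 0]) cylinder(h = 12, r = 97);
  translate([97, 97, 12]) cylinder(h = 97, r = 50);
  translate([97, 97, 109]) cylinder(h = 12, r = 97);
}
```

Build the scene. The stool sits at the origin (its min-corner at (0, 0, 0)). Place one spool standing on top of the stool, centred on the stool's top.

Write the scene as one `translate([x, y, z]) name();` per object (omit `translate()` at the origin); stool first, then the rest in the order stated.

stool();
translate([67, 57, 420]) spool();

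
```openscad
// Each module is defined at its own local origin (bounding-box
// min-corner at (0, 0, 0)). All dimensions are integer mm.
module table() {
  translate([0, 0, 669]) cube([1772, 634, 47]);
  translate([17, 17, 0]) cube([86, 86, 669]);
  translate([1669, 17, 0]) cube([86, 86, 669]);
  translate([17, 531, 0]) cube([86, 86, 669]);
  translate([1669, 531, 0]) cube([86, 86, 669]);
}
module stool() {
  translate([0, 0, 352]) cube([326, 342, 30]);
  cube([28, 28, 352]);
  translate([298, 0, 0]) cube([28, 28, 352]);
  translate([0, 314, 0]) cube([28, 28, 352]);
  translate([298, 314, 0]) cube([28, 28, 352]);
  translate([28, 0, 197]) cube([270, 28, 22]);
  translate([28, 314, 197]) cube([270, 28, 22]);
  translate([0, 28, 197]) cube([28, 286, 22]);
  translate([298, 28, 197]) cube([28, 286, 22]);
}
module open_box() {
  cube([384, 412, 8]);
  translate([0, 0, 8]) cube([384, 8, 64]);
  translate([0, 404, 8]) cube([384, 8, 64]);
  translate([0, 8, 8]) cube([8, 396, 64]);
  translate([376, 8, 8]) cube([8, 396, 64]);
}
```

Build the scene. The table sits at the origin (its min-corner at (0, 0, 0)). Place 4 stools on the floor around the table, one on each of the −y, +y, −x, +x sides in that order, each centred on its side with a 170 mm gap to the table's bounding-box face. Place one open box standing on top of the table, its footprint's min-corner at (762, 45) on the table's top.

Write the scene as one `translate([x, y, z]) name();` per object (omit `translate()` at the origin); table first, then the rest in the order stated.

table();
translate([723, -512, 0]) stool();
translate([723, 804, 0]) stool();
translate([-496, 146, 0]) stool();
translate([1942, 146, 0]) stool();
translate([762, 45, 716]) open_box();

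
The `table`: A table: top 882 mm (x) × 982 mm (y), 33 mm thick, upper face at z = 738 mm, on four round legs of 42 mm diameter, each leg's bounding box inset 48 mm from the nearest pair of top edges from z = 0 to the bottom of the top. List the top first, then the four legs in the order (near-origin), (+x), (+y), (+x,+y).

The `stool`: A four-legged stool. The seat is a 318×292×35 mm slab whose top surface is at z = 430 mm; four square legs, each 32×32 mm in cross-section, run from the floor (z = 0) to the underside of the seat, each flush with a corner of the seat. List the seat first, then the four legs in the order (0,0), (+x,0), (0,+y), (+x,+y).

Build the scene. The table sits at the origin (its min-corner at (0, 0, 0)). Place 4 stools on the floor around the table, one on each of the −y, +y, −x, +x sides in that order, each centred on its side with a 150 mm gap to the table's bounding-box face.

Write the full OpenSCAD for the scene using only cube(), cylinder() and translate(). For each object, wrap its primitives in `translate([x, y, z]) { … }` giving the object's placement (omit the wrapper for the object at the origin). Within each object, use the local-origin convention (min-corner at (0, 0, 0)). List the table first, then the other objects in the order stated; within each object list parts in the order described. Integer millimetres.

translate([0, 0, 705]) cube([882, 982, 33]);
translate([69, 69, 0]) cylinder(h = 705, r = 21);
translate([813, 69, 0]) cylinder(h = 705, r = 21);
translate([69, 913, 0]) cylinder(h = 705, r = 21);
translate([813, 913, 0]) cylinder(h = 705, r = 21);
translate([282, -442, 0]) {
  translate([0, 0, 395]) cube([318, 292, 35]);
  cube([32, 32, 395]);
  translate([286, 0, 0]) cube([32, 32, 395]);
  translate([0, 260, 0]) cube([32, 32, 395]);
  translate([286, 260, 0]) cube([32, 32, 395]);
}
translate([282, 1132, 0]) {
  translate([0, 0, 395]) cube([318, 292, 35]);
  cube([32, 32, 395]);
  translate([286, 0, 0]) cube([32, 32, 395]);
  translate([0, 260, 0]) cube([32, 32, 395]);
  translate([286, 260, 0]) cube([32, 32, 395]);
}
translate([-468, 345, 0]) {
  translate([0, 0, 395]) cube([318, 292, 35]);
  cube([32, 32, 395]);
  translate([286, 0, 0]) cube([32, 32, 395]);
  translate([0, 260, 0]) cube([32, 32, 395]);
  translate([286, 260, 0]) cube([32, 32, 395]);
}
translate([1032, 345, 0]) {
  translate([0, 0, 395]) cube([318, 292, 35]);
  cube([32, 32, 395]);
  translate([286, 0, 0]) cube([32, 32, 395]);
  translate([0, 260, 0]) cube([32, 32, 395]);
  translate([286, 260, 0]) cube([32, 32, 395]);
}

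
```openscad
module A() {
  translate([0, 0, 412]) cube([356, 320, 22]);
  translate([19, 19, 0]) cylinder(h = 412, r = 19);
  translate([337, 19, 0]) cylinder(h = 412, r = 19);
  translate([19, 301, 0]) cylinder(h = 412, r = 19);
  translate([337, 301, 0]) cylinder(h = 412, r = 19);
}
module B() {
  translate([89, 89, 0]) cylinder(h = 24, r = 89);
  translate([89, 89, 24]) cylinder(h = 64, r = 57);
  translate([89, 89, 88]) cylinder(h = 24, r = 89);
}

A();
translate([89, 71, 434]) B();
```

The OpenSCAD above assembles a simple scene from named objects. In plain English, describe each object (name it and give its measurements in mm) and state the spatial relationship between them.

A is a four-legged stool. The seat is 356×320 mm, 22 mm thick, top at z = 434 mm. It stands on four round legs, each 38 mm in diameter, from z = 0 to the seat underside, each leg's axis is inset half a diameter from the nearest pair of seat edges (so the leg's bounding box is flush with the corner).

B is a spool: two coaxial disc flanges of radius 89 mm and thickness 24 mm, joined by a core cylinder of radius 57 mm and height 64 mm. The lower flange rests on z = 0 and the three cylinders share a vertical axis.

The spool is on top of the stool, centred.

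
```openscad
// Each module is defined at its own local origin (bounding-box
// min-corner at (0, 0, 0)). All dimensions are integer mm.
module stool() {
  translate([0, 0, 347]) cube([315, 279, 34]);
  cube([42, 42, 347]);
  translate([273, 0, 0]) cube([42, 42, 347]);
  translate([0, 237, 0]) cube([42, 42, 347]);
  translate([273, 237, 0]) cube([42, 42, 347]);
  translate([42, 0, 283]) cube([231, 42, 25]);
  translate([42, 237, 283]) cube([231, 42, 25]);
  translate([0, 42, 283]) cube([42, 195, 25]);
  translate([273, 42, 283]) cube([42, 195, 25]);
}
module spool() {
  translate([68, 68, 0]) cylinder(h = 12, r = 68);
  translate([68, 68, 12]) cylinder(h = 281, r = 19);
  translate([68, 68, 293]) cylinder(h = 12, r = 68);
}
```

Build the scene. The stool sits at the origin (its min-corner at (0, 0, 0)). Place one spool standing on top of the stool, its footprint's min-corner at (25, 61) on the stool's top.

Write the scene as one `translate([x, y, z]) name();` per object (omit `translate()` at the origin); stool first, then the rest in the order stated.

stool();
translate([25, 61, 381]) spool();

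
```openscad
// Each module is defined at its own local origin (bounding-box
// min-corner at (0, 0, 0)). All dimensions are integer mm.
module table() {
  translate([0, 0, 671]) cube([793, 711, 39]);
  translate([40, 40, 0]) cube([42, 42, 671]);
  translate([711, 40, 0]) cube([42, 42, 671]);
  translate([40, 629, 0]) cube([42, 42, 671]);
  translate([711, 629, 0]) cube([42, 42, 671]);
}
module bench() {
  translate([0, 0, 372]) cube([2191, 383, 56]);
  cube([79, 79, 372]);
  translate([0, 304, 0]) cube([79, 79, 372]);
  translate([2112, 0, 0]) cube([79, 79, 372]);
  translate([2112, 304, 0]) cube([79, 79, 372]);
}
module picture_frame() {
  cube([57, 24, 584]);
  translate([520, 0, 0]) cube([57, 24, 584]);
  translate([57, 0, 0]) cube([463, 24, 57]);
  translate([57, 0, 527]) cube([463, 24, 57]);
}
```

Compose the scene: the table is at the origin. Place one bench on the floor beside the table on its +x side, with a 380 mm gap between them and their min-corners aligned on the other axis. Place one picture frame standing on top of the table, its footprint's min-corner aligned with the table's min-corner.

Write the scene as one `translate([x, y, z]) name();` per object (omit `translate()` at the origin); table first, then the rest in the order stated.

table();
translate([1173, 0, 0]) bench();
translate([0, 0, 710]) picture_frame();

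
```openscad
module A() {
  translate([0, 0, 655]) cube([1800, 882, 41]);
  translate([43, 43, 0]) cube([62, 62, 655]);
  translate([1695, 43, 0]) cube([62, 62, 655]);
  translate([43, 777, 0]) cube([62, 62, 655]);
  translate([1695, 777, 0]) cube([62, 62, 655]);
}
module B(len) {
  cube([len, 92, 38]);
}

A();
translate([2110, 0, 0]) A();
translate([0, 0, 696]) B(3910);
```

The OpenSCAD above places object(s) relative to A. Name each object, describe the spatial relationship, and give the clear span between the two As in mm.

A is a table. B is a beam. A beam spans the tops of two tables. The clear span between the two tables is 310 mm.

Second table starts at x = 2110; first ends at x = 1800; clear span = 2110 − 1800 = 310 mm.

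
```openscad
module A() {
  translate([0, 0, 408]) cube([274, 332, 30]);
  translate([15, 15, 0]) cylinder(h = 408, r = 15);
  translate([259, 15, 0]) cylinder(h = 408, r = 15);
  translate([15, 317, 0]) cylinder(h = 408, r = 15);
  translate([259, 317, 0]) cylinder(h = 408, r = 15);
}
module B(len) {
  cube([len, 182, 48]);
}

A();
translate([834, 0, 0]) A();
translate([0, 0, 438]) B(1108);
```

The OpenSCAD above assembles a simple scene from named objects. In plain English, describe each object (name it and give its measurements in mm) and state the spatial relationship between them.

A is a simple wooden stool: a rectangular seat 274 mm (x) by 332 mm (y), 30 mm thick, top face at z = 438 mm, on four round legs, each 30 mm in diameter. The legs rest on z = 0, each leg's axis is inset half a diameter from the nearest pair of seat edges (so the leg's bounding box is flush with the corner).

B is a rectangular beam 1108 mm long (x), 182 mm deep (y), 48 mm thick (z).

The beam spans the tops of two stools placed 560 mm apart, resting at z = 438 mm.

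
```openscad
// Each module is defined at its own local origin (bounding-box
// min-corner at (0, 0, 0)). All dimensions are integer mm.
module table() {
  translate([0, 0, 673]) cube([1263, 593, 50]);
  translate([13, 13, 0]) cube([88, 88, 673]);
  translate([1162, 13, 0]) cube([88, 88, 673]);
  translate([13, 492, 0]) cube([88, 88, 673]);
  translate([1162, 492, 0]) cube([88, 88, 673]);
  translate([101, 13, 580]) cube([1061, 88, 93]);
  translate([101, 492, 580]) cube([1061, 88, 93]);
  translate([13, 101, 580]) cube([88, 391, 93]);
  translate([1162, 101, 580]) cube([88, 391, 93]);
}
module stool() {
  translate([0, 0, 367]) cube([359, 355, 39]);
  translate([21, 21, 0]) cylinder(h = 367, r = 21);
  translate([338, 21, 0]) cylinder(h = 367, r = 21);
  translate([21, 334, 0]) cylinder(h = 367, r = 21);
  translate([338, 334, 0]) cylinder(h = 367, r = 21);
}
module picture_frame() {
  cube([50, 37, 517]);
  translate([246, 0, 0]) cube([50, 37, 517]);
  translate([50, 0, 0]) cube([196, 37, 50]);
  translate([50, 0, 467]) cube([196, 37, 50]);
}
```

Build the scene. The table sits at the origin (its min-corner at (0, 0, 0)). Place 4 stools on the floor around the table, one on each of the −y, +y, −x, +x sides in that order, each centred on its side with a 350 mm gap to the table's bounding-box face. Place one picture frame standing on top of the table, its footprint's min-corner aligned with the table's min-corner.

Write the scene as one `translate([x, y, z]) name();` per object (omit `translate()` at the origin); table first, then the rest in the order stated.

table();
translate([452, -705, 0]) stool();
translate([452, 943, 0]) stool();
translate([-709, 119, 0]) stool();
translate([1613, 119, 0]) stool();
translate([0, 0, 723]) picture_frame();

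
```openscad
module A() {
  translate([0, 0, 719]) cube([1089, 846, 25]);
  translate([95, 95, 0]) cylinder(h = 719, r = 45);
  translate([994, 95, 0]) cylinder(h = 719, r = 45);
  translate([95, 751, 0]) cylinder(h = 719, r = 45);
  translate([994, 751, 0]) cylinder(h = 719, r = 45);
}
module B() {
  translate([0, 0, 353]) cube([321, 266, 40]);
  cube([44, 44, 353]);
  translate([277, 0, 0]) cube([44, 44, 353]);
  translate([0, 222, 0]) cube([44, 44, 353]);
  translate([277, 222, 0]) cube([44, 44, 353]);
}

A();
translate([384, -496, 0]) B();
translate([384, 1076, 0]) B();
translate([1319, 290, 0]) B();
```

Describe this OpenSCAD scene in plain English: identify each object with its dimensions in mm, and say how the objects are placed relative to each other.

A is a table with a 1089×846 mm rectangular top, 25 mm thick, top surface at z = 744 mm, supported by four round legs of 90 mm diameter, each leg's bounding box inset 50 mm from the nearest pair of top edges, running from the floor.

B is a simple wooden stool: a rectangular seat 321 mm (x) by 266 mm (y), 40 mm thick, top face at z = 393 mm, on four square legs, each 44×44 mm in cross-section. The legs rest on z = 0, each flush with a corner of the seat.

Three stools sit around the table at the −y, +y, +x sides.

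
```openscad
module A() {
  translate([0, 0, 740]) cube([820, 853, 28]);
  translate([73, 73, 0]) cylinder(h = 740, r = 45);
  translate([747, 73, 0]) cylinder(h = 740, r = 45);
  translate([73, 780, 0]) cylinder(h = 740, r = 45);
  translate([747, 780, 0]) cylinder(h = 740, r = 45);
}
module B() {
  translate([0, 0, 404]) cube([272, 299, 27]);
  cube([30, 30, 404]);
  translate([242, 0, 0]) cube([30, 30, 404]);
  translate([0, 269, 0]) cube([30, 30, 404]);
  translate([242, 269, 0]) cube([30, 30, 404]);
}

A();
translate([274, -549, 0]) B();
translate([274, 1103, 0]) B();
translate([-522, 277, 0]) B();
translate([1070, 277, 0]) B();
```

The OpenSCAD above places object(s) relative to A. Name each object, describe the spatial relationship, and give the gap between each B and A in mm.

Each stool's nearest face is 250 mm from the table's bounding box.

A is a table. B is a stool. Four stools sit around the table at the −y, +y, −x, +x sides. The gap between each stool and the table is 250 mm.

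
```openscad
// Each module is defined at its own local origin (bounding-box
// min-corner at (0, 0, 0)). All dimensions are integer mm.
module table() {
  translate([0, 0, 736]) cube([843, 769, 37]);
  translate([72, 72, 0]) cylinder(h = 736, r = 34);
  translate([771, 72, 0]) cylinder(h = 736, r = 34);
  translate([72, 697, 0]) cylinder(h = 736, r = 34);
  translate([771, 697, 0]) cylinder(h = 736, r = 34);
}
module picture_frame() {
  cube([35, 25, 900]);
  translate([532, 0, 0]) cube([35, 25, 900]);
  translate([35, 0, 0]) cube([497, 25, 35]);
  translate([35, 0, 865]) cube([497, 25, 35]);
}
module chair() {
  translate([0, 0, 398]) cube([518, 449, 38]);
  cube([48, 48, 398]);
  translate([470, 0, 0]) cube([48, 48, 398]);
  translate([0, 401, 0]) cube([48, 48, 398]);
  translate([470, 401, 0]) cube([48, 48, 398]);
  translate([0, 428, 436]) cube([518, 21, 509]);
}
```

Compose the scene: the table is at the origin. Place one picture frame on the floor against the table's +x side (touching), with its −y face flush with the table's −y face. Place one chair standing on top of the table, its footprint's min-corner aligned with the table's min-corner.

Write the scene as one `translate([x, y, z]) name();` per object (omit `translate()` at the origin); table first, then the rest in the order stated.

table();
translate([843, 0, 0]) picture_frame();
translate([0, 0, 773]) chair();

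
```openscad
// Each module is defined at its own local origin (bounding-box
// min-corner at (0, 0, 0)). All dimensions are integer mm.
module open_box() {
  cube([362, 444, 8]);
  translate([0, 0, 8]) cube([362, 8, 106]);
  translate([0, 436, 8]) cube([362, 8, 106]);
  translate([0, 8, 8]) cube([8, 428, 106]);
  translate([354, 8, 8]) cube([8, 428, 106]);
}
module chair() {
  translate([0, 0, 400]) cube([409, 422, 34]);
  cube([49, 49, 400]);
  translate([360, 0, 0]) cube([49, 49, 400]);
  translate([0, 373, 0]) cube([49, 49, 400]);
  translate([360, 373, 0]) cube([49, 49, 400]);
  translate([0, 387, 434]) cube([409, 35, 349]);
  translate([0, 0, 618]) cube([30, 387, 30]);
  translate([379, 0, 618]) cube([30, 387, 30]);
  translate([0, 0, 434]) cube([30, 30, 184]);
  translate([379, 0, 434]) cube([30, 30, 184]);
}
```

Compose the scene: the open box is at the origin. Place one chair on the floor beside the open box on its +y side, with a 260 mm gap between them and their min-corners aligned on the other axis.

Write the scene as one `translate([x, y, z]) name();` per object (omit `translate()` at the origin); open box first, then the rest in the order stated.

open_box();
translate([0, 704, 0]) chair();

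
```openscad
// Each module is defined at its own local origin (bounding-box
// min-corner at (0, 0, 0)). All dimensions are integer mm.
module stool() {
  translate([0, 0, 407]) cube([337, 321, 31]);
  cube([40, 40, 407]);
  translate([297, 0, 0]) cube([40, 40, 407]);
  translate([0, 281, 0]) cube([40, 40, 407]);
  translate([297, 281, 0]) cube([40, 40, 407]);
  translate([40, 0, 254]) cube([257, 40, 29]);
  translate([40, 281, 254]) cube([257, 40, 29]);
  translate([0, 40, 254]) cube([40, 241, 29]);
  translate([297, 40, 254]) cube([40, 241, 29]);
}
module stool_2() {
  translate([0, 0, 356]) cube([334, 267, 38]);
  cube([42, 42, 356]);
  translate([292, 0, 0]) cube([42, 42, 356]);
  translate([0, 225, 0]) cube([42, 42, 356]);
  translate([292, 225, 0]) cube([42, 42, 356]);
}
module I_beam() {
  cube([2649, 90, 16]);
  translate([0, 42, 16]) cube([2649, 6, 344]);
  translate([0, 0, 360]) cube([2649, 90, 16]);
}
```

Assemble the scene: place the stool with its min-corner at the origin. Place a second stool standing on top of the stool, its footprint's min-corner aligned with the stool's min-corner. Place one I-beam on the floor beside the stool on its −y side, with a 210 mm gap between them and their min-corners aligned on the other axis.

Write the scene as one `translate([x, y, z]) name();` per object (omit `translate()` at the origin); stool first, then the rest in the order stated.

stool();
translate([0, 0, 438]) stool_2();
translate([0, -300, 0]) I_beam();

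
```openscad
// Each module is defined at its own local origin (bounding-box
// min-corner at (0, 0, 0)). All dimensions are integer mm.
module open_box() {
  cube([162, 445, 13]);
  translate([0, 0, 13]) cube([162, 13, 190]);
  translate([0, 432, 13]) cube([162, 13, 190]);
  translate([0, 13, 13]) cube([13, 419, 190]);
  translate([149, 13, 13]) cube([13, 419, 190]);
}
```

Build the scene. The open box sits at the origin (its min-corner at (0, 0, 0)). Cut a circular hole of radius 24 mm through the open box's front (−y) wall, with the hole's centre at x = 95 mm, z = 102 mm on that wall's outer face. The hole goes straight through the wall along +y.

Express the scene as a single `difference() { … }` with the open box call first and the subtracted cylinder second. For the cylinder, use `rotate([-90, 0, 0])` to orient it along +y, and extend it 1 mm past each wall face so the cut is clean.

difference() {
  open_box();
  translate([95, -1, 102]) rotate([-90, 0, 0]) cylinder(h = 15, r = 24);
}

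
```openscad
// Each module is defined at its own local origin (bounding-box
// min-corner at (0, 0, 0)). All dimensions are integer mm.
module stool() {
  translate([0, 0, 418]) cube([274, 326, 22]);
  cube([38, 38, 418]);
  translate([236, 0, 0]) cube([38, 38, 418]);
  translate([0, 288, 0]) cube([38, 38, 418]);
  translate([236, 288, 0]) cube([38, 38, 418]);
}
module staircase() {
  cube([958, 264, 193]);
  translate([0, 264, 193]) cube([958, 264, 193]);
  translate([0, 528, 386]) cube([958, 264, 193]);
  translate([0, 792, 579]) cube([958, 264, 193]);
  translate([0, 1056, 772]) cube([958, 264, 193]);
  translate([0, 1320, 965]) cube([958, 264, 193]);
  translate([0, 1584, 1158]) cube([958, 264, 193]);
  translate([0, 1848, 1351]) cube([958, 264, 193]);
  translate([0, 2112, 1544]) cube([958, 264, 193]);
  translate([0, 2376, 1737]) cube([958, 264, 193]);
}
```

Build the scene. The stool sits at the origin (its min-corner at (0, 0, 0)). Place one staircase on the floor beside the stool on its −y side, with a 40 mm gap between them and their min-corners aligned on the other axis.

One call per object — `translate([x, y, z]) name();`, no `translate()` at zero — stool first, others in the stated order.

stool();
translate([0, -2680, 0]) staircase();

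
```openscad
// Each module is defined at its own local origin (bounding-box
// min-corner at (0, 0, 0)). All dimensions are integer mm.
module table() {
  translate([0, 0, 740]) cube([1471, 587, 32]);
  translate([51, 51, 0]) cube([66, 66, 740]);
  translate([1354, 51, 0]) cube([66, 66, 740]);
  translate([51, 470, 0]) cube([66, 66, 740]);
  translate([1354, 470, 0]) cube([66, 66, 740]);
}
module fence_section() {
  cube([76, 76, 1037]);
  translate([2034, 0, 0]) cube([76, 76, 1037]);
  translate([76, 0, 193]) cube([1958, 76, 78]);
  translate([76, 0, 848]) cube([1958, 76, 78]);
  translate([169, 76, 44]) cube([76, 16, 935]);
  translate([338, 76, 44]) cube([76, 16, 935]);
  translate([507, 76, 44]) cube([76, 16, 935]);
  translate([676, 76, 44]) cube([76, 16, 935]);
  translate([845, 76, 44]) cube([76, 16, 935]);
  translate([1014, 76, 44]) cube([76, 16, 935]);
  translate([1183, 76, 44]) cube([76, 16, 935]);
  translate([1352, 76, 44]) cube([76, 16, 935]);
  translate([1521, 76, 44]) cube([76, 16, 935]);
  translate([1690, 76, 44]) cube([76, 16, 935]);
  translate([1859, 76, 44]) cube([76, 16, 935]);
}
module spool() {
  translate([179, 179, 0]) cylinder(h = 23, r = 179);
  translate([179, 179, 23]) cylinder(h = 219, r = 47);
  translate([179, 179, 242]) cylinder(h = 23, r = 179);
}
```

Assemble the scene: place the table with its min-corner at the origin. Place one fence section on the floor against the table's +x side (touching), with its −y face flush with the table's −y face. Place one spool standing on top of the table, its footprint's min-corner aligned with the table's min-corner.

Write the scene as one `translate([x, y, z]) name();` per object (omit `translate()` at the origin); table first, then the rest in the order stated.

table();
translate([1471, 0, 0]) fence_section();
translate([0, 0, 772]) spool();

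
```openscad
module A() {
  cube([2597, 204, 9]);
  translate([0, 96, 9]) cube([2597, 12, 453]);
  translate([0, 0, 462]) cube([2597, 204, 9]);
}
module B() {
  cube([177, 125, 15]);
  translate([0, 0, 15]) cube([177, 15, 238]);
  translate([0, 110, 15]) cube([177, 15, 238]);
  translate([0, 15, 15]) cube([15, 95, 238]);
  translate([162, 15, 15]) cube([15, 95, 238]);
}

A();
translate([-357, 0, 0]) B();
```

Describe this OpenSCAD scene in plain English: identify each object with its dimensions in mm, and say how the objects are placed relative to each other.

A is an I-beam lying along x, 2597 mm long. Overall section height 471 mm. Two flanges 204 mm wide (y) and 9 mm thick, one on the floor and one at the top; a web 12 mm thick runs between them, centred on the flange width.

B is an open-topped rectangular box: outside dimensions 177×125×253 mm, with a uniform wall and base thickness of 15 mm. The base is a full 177×125 slab on the floor; four walls sit on top of the base. The front and back walls (the −y and +y sides) span the full width; the two side walls fit between them.

The open box is on the floor beside the I-beam on its −x side.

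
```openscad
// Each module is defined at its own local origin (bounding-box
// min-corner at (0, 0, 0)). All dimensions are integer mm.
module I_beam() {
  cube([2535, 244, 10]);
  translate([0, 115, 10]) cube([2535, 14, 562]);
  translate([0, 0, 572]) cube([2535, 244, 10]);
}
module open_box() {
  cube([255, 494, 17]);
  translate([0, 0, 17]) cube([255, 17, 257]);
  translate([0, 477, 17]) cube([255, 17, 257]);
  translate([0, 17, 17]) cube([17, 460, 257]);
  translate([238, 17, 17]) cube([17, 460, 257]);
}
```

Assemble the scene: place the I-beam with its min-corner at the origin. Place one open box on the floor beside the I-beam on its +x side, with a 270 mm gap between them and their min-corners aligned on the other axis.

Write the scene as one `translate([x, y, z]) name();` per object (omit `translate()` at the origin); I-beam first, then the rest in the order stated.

I_beam();
translate([2805, 0, 0]) open_box();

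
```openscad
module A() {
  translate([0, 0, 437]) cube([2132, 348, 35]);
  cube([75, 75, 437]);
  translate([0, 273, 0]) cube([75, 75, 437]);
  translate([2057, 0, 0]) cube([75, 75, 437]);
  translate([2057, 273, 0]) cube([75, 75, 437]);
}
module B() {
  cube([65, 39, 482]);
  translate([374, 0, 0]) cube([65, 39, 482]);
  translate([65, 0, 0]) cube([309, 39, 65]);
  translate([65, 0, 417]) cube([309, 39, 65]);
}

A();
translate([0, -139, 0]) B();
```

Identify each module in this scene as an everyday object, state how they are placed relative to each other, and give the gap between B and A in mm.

A is a bench. B is a picture frame. The picture frame is on the floor beside the bench on its −y side. The gap between the picture frame and the bench is 100 mm.

The picture frame's nearest face is 100 mm from the bench's −y face.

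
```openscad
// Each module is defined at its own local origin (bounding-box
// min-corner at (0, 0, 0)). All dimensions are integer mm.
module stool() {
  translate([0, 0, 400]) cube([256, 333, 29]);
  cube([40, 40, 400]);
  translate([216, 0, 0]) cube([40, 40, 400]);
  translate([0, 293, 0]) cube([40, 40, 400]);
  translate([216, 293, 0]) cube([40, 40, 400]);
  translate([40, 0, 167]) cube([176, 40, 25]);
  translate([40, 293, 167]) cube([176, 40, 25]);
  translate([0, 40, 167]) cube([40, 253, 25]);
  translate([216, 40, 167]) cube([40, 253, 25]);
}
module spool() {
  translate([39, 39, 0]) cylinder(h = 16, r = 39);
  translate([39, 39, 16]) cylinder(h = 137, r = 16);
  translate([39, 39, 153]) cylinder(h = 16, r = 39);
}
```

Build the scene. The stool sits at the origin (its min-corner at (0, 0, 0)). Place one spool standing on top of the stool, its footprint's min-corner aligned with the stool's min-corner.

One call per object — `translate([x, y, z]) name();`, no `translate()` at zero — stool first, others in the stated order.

stool();
translate([0, 0, 429]) spool();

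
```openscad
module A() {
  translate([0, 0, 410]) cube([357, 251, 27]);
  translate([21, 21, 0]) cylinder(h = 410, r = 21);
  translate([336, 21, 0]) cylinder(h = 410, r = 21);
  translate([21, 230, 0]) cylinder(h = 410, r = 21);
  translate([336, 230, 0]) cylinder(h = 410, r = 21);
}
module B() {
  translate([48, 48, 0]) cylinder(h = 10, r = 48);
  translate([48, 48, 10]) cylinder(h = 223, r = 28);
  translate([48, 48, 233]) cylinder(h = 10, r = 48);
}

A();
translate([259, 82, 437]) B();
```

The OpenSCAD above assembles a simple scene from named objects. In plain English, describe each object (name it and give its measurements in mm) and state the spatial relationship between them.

A is a simple wooden stool: a rectangular seat 357 mm (x) by 251 mm (y), 27 mm thick, top face at z = 437 mm, on four round legs, each 42 mm in diameter. The legs rest on z = 0, each leg's axis is inset half a diameter from the nearest pair of seat edges (so the leg's bounding box is flush with the corner).

B is a spool: two coaxial disc flanges of radius 48 mm and thickness 10 mm, joined by a core cylinder of radius 28 mm and height 223 mm. The lower flange rests on z = 0 and the three cylinders share a vertical axis.

The spool is on top of the stool.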